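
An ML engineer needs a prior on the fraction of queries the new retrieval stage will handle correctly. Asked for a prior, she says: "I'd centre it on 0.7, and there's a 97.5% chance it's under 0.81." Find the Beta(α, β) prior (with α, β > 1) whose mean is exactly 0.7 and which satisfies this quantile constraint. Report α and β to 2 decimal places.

With mean 0.7 fixed, write α = 0.7s, β = 0.3s where s = α+β.
Need P(θ < 0.81) = 0.975 under Beta(0.7s, 0.3s). Normal approximation: (q−m)/√(m(1−m)/s) ≈ z_{0.975} = 1.96, so s ≈ 0.7·0.3·(1.96)²/(0.81−0.7)² = 66.7.
At s = 66.7: P(θ<0.81) ≈ 0.983. Adjusting to match 0.975 gives s ≈ 57.80.
So α = 0.7·57.80 ≈ 40.46, β = 0.3·57.80 ≈ 17.34.

α ≈ 40.46, β ≈ 17.34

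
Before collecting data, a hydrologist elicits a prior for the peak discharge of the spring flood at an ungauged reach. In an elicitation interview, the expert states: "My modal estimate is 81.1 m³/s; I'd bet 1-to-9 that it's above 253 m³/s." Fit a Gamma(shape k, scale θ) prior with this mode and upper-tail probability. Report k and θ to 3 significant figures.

k ≈ 2.46, θ ≈ 55.4

Gamma(k,θ) with k>1 has mode (k−1)θ, so θ = 81.1/(k−1).
Need P(X < 253) = 0.9 with θ tied to k this way. Start at k = 2, θ = 81.1: P(X<253) ≈ 0.818.
Too low — raise k to concentrate. Iterating converges to k ≈ 2.46.
Then θ = 81.1/(2.46−1) ≈ 55.4.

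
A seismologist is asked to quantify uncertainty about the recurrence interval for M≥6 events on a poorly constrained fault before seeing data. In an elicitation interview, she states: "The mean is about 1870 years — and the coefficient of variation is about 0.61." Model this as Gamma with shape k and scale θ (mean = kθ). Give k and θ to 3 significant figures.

For Gamma(k, scale θ): mean = kθ, variance = kθ², so CV = 1/√k.
CV = 0.61, hence k = 1/CV² = 2.69.
Then θ = mean/k = 1870/2.69 = 696.

k ≈ 2.69, θ ≈ 696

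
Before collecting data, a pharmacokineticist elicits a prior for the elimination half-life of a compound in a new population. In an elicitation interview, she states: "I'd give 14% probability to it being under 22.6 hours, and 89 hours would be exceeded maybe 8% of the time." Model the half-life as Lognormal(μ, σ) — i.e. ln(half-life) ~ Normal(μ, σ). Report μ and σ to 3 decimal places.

μ ≈ 3.714, σ ≈ 0.551

If T ~ Lognormal(μ,σ) then ln T ~ Normal(μ,σ), so the p-quantile of ln T is μ + z_p·σ.
ln(22.6) = 3.118 and ln(89) = 4.489; z_{0.14} = -1.08, z_{0.92} = 1.405.
σ = (4.489 − 3.118)/(1.405 − (-1.08)) = 0.551.
μ = 3.118 − (-1.08)·0.551 = 3.714.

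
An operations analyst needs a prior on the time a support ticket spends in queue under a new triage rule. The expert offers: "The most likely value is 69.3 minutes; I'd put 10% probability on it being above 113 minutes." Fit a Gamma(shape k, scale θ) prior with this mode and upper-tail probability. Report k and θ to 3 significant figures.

k ≈ 8.88, θ ≈ 8.8

Gamma(k,θ) with k>1 has mode (k−1)θ, so θ = 69.3/(k−1).
Need P(X < 113) = 0.9 with θ tied to k this way. Start at k = 2, θ = 69.3: P(X<113) ≈ 0.485.
Too low — raise k to concentrate. Iterating converges to k ≈ 8.88.
Then θ = 69.3/(8.88−1) ≈ 8.8.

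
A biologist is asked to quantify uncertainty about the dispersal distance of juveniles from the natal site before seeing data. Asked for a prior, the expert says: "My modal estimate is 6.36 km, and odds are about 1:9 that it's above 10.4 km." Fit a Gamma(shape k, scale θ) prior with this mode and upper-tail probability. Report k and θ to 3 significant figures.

k ≈ 8.79, θ ≈ 0.816

Gamma(k,θ) with k>1 has mode (k−1)θ, so θ = 6.36/(k−1).
Need P(X < 10.4) = 0.9 with θ tied to k this way. Start at k = 2, θ = 6.36: P(X<10.4) ≈ 0.486.
Too low — raise k to concentrate. Iterating converges to k ≈ 8.79.
Then θ = 6.36/(8.79−1) ≈ 0.816.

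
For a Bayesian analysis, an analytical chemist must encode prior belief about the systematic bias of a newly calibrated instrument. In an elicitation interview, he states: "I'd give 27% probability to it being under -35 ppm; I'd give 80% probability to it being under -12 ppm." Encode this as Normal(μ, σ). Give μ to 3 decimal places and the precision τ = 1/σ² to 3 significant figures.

For Normal(μ,σ), the p-quantile is μ + z_p·σ. Here z_{0.27} = -0.6128, z_{0.8} = 0.8416.
So -35 = μ − 0.6128σ and -12 = μ + 0.8416σ.
Subtracting: σ = (-12 − -35)/(0.8416 − (-0.6128)) = 15.814.
Then μ = -35 − (-0.6128)·15.814 = -25.309.
Precision τ = 1/σ² = 1/15.81² = 0.004.

μ = -25.309, τ = 0.004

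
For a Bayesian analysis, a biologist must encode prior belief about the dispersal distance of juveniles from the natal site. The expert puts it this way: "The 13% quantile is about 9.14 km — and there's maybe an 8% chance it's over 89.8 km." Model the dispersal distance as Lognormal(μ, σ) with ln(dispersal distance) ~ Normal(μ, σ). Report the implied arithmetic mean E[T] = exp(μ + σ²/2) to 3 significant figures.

If T ~ Lognormal(μ,σ) then ln T ~ Normal(μ,σ), so the p-quantile of ln T is μ + z_p·σ.
ln(9.14) = 2.213 and ln(89.8) = 4.498; z_{0.13} = -1.126, z_{0.92} = 1.405.
σ = (4.498 − 2.213)/(1.405 − (-1.126)) = 0.903.
μ = 2.213 − (-1.126)·0.903 = 3.229.
E[T] = exp(μ + σ²/2) = exp(3.229 + 0.4074) = 38 km.

E[T] ≈ 38 km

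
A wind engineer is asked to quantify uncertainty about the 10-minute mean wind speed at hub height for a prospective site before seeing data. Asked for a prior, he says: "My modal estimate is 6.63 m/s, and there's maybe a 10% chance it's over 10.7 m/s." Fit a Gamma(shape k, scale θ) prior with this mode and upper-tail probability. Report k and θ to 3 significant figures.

k ≈ 9.21, θ ≈ 0.808

Gamma(k,θ) with k>1 has mode (k−1)θ, so θ = 6.63/(k−1).
Need P(X < 10.7) = 0.9 with θ tied to k this way. Start at k = 2, θ = 6.63: P(X<10.7) ≈ 0.480.
Too low — raise k to concentrate. Iterating converges to k ≈ 9.21.
Then θ = 6.63/(9.21−1) ≈ 0.808.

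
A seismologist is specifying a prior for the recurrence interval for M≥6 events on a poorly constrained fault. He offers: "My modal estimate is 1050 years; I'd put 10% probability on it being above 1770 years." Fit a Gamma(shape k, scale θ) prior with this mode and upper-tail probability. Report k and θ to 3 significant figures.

Gamma(k,θ) with k>1 has mode (k−1)θ, so θ = 1050/(k−1).
Need P(X < 1770) = 0.9 with θ tied to k this way. Start at k = 2, θ = 1050: P(X<1770) ≈ 0.502.
Too low — raise k to concentrate. Iterating converges to k ≈ 7.94.
Then θ = 1050/(7.94−1) ≈ 151.

k ≈ 7.94, θ ≈ 151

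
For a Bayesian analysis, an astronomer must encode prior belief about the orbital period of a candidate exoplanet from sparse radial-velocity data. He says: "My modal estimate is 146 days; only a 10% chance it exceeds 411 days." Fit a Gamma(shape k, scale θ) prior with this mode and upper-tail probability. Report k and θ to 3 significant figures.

k ≈ 2.78, θ ≈ 81.9

Gamma(k,θ) with k>1 has mode (k−1)θ, so θ = 146/(k−1).
Need P(X < 411) = 0.9 with θ tied to k this way. Start at k = 2, θ = 146: P(X<411) ≈ 0.771.
Too low — raise k to concentrate. Iterating converges to k ≈ 2.78.
Then θ = 146/(2.78−1) ≈ 81.9.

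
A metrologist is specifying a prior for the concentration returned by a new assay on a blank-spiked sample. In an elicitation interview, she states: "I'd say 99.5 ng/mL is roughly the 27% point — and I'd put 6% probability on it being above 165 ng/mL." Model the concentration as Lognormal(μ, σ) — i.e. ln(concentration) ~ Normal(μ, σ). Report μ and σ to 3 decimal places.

μ ≈ 4.743, σ ≈ 0.233

If T ~ Lognormal(μ,σ) then ln T ~ Normal(μ,σ), so the p-quantile of ln T is μ + z_p·σ.
ln(99.5) = 4.6 and ln(165) = 5.106; z_{0.27} = -0.6128, z_{0.94} = 1.555.
σ = (5.106 − 4.6)/(1.555 − (-0.6128)) = 0.233.
μ = 4.6 − (-0.6128)·0.233 = 4.743.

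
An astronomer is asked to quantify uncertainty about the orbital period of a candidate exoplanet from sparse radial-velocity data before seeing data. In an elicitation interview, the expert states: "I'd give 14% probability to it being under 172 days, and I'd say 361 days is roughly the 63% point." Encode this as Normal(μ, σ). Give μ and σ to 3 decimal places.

μ = 316.586, σ = 133.836

For Normal(μ,σ), the p-quantile is μ + z_p·σ. Here z_{0.14} = -1.08, z_{0.63} = 0.3319.
So 172 = μ − 1.08σ and 361 = μ + 0.3319σ.
Subtracting: σ = (361 − 172)/(0.3319 − (-1.08)) = 133.836.
Then μ = 172 − (-1.08)·133.836 = 316.586.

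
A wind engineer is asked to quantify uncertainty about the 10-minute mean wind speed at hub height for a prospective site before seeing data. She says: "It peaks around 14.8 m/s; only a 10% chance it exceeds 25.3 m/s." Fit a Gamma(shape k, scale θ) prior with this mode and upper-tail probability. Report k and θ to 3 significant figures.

k ≈ 7.59, θ ≈ 2.25

Gamma(k,θ) with k>1 has mode (k−1)θ, so θ = 14.8/(k−1).
Need P(X < 25.3) = 0.9 with θ tied to k this way. Start at k = 2, θ = 14.8: P(X<25.3) ≈ 0.510.
Too low — raise k to concentrate. Iterating converges to k ≈ 7.59.
Then θ = 14.8/(7.59−1) ≈ 2.25.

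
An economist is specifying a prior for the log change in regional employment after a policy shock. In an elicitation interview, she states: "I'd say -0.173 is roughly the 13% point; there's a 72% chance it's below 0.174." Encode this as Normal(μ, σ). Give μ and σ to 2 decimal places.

μ = 0.06, σ = 0.20

For Normal(μ,σ), the p-quantile is μ + z_p·σ. Here z_{0.13} = -1.126, z_{0.72} = 0.5828.
So -0.173 = μ − 1.126σ and 0.174 = μ + 0.5828σ.
Subtracting: σ = (0.174 − -0.173)/(0.5828 − (-1.126)) = 0.20.
Then μ = -0.173 − (-1.126)·0.20 = 0.06.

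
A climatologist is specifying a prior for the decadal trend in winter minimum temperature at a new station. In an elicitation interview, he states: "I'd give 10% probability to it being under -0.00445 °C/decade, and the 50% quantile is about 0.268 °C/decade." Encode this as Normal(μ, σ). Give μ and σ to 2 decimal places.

μ = 0.27, σ = 0.21

The p-quantile of Normal(μ,σ) is μ + z_p·σ, with z_{0.1} = -1.282 and z_{0.5} = 0.
Eliminate σ: μ = (z₂·x₁ − z₁·x₂)/(z₂ − z₁) = (0·-0.00445 − (-1.282)·0.268)/1.282 = 0.27.
Then σ = (x₂ − x₁)/(z₂ − z₁) = (0.268 − -0.00445)/1.282 = 0.21.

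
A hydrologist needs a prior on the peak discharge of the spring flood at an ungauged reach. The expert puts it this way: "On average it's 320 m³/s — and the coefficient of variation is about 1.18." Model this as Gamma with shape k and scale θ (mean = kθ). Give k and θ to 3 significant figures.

For Gamma(k, scale θ): mean = kθ, variance = kθ², so CV = 1/√k.
CV = 1.18, hence k = 1/CV² = 0.718.
Then θ = mean/k = 320/0.718 = 446.

k ≈ 0.718, θ ≈ 446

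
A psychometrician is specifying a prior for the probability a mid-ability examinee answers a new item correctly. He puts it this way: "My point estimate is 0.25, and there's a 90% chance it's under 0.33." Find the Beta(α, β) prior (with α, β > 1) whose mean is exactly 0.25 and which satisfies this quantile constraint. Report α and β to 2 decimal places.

α ≈ 12.53, β ≈ 37.60

With mean 0.25 fixed, write α = 0.25s, β = 0.75s where s = α+β.
Need P(θ < 0.33) = 0.9 under Beta(0.25s, 0.75s). Normal approximation: (q−m)/√(m(1−m)/s) ≈ z_{0.9} = 1.28, so s ≈ 0.25·0.75·(1.28)²/(0.33−0.25)² = 48.1.
At s = 48.1: P(θ<0.33) ≈ 0.896. Adjusting to match 0.9 gives s ≈ 50.14.
So α = 0.25·50.14 ≈ 12.53, β = 0.75·50.14 ≈ 37.60.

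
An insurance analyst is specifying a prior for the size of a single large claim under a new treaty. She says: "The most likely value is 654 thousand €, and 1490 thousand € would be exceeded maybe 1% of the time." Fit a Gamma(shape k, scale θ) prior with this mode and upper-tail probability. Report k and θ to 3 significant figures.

Gamma(k,θ) with k>1 has mode (k−1)θ, so θ = 654/(k−1).
Need P(X < 1490) = 0.99 with θ tied to k this way. Start at k = 2, θ = 654: P(X<1490) ≈ 0.664.
Too low — raise k to concentrate. Iterating converges to k ≈ 8.06.
Then θ = 654/(8.06−1) ≈ 92.6.

k ≈ 8.06, θ ≈ 92.6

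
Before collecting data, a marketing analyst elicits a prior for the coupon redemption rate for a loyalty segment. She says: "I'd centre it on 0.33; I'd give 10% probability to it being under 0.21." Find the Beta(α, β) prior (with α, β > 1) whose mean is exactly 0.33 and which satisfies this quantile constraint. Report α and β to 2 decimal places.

With mean 0.33 fixed, write α = 0.33s, β = 0.67s where s = α+β.
Need P(θ < 0.21) = 0.1 under Beta(0.33s, 0.67s). Normal approximation: (q−m)/√(m(1−m)/s) ≈ z_{0.1} = -1.28, so s ≈ 0.33·0.67·(-1.28)²/(0.21−0.33)² = 25.2.
At s = 25.2: P(θ<0.21) ≈ 0.091. Adjusting to match 0.1 gives s ≈ 23.38.
So α = 0.33·23.38 ≈ 7.72, β = 0.67·23.38 ≈ 15.67.

α ≈ 7.72, β ≈ 15.67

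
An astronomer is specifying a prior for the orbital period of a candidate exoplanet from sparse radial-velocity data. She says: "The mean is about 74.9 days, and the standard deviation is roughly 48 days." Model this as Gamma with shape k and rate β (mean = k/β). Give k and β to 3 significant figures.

k ≈ 2.43, β ≈ 0.0325

For Gamma(k, rate β): mean = k/β, variance = k/β², so CV = 1/√k.
CV = SD/mean = 48/74.9 = 0.6409, hence k = 1/CV² = 2.43.
Then β = k/mean = 2.43/74.9 = 0.0325.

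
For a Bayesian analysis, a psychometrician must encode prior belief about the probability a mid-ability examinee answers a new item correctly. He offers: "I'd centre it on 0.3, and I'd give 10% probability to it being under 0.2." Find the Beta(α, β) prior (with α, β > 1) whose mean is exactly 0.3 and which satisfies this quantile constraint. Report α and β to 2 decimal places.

α ≈ 9.62, β ≈ 22.45

With mean 0.3 fixed, write α = 0.3s, β = 0.7s where s = α+β.
Need P(θ < 0.2) = 0.1 under Beta(0.3s, 0.7s). Normal approximation: (q−m)/√(m(1−m)/s) ≈ z_{0.1} = -1.28, so s ≈ 0.3·0.7·(-1.28)²/(0.2−0.3)² = 34.5.
At s = 34.5: P(θ<0.2) ≈ 0.091. Adjusting to match 0.1 gives s ≈ 32.08.
So α = 0.3·32.08 ≈ 9.62, β = 0.7·32.08 ≈ 22.45.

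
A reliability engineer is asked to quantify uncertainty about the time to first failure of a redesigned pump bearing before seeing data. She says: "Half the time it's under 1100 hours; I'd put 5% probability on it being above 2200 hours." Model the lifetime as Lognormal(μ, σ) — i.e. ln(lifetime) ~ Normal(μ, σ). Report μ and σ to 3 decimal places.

If T ~ Lognormal(μ,σ) then ln T ~ Normal(μ,σ), so the p-quantile of ln T is μ + z_p·σ.
ln(1100) = 7.003 and ln(2200) = 7.696; z_{0.5} = 0, z_{0.95} = 1.645.
σ = (7.696 − 7.003)/(1.645 − (0)) = 0.421.
μ = 7.003 − (0)·0.421 = 7.003.

μ ≈ 7.003, σ ≈ 0.421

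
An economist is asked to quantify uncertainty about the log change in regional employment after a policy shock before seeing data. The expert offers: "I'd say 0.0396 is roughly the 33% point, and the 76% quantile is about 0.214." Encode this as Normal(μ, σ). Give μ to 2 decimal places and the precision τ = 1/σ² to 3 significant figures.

μ = 0.11, τ = 43.2

The p-quantile of Normal(μ,σ) is μ + z_p·σ, with z_{0.33} = -0.4399 and z_{0.76} = 0.7063.
Eliminate σ: μ = (z₂·x₁ − z₁·x₂)/(z₂ − z₁) = (0.7063·0.0396 − (-0.4399)·0.214)/1.146 = 0.11.
Then σ = (x₂ − x₁)/(z₂ − z₁) = (0.214 − 0.0396)/1.146 = 0.15.
Precision τ = 1/σ² = 1/0.1522² = 43.2.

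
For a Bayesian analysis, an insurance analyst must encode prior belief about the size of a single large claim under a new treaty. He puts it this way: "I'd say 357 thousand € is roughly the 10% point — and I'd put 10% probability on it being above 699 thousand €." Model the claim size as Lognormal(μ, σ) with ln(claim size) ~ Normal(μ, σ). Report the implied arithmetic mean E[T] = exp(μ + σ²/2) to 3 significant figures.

If T ~ Lognormal(μ,σ) then ln T ~ Normal(μ,σ), so the p-quantile of ln T is μ + z_p·σ.
ln(357) = 5.878 and ln(699) = 6.55; z_{0.1} = -1.282, z_{0.9} = 1.282.
σ = (6.55 − 5.878)/(1.282 − (-1.282)) = 0.262.
μ = 5.878 − (-1.282)·0.262 = 6.214.
E[T] = exp(μ + σ²/2) = exp(6.214 + 0.0344) = 517 thousand €.

E[T] ≈ 517 thousand €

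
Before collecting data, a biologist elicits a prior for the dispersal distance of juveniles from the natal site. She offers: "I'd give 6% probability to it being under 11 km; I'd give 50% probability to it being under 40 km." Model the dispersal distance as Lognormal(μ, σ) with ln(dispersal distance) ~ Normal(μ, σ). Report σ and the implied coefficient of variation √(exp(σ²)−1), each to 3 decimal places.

σ ≈ 0.830, CV ≈ 0.996

If T ~ Lognormal(μ,σ) then ln T ~ Normal(μ,σ), so the p-quantile of ln T is μ + z_p·σ.
ln(11) = 2.398 and ln(40) = 3.689; z_{0.06} = -1.555, z_{0.5} = 0.
σ = (3.689 − 2.398)/(0 − (-1.555)) = 0.830.
μ = 2.398 − (-1.555)·0.830 = 3.689.
CV = √(exp(σ²)−1) = √(exp(0.6895)−1) = 0.996.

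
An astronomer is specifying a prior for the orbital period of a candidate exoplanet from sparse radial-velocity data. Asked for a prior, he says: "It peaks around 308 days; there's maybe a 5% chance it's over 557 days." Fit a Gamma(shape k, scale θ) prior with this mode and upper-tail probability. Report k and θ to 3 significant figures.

Gamma(k,θ) with k>1 has mode (k−1)θ, so θ = 308/(k−1).
Need P(X < 557) = 0.95 with θ tied to k this way. Start at k = 2, θ = 308: P(X<557) ≈ 0.540.
Too low — raise k to concentrate. Iterating converges to k ≈ 8.94.
Then θ = 308/(8.94−1) ≈ 38.8.

k ≈ 8.94, θ ≈ 38.8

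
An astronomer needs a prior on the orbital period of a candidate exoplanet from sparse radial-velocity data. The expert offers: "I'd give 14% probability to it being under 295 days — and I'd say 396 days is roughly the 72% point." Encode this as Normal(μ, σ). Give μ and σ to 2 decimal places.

For Normal(μ,σ), the p-quantile is μ + z_p·σ. Here z_{0.14} = -1.08, z_{0.72} = 0.5828.
So 295 = μ − 1.08σ and 396 = μ + 0.5828σ.
Subtracting: σ = (396 − 295)/(0.5828 − (-1.08)) = 60.73.
Then μ = 295 − (-1.08)·60.73 = 360.61.

μ = 360.61, σ = 60.73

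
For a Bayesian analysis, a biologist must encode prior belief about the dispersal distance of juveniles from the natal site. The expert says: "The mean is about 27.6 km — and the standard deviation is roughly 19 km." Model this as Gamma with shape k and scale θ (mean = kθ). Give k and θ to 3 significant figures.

For Gamma(k, scale θ): mean = kθ, variance = kθ², so CV = 1/√k.
CV = SD/mean = 19/27.6 = 0.6884, hence k = 1/CV² = 2.11.
Then θ = mean/k = 27.6/2.11 = 13.1.

k ≈ 2.11, θ ≈ 13.1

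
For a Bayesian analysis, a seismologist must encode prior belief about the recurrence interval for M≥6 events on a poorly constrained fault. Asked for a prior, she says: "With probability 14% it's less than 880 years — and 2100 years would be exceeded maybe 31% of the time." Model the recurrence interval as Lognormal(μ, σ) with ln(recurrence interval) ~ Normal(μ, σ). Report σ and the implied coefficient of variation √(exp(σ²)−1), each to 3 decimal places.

If T ~ Lognormal(μ,σ) then ln T ~ Normal(μ,σ), so the p-quantile of ln T is μ + z_p·σ.
ln(880) = 6.78 and ln(2100) = 7.65; z_{0.14} = -1.08, z_{0.69} = 0.4959.
σ = (7.65 − 6.78)/(0.4959 − (-1.08)) = 0.552.
μ = 6.78 − (-1.08)·0.552 = 7.376.
CV = √(exp(σ²)−1) = √(exp(0.3045)−1) = 0.597.

σ ≈ 0.552, CV ≈ 0.597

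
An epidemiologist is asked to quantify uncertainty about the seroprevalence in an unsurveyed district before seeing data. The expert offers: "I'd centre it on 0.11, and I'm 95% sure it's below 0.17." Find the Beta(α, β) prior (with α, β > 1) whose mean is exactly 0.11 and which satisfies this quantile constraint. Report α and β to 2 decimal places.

α ≈ 9.44, β ≈ 76.34

With mean 0.11 fixed, write α = 0.11s, β = 0.89s where s = α+β.
Need P(θ < 0.17) = 0.95 under Beta(0.11s, 0.89s). Normal approximation: (q−m)/√(m(1−m)/s) ≈ z_{0.95} = 1.64, so s ≈ 0.11·0.89·(1.64)²/(0.17−0.11)² = 73.6.
At s = 73.6: P(θ<0.17) ≈ 0.938. Adjusting to match 0.95 gives s ≈ 85.77.
So α = 0.11·85.77 ≈ 9.44, β = 0.89·85.77 ≈ 76.34.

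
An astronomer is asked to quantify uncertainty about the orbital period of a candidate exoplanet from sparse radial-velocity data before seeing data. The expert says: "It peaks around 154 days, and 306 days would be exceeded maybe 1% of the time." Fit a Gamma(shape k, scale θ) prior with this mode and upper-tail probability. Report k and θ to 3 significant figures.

Gamma(k,θ) with k>1 has mode (k−1)θ, so θ = 154/(k−1).
Need P(X < 306) = 0.99 with θ tied to k this way. Start at k = 2, θ = 154: P(X<306) ≈ 0.590.
Too low — raise k to concentrate. Iterating converges to k ≈ 11.4.
Then θ = 154/(11.4−1) ≈ 14.8.

k ≈ 11.4, θ ≈ 14.8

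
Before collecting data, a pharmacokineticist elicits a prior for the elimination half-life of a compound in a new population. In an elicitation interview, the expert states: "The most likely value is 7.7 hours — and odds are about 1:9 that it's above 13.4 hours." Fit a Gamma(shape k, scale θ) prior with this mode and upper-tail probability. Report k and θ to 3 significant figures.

Gamma(k,θ) with k>1 has mode (k−1)θ, so θ = 7.7/(k−1).
Need P(X < 13.4) = 0.9 with θ tied to k this way. Start at k = 2, θ = 7.7: P(X<13.4) ≈ 0.519.
Too low — raise k to concentrate. Iterating converges to k ≈ 7.18.
Then θ = 7.7/(7.18−1) ≈ 1.25.

k ≈ 7.18, θ ≈ 1.25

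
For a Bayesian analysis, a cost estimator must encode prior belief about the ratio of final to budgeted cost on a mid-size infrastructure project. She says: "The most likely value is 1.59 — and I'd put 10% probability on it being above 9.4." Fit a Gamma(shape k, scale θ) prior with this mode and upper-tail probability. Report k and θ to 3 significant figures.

k ≈ 1.54, θ ≈ 2.95

Gamma(k,θ) with k>1 has mode (k−1)θ, so θ = 1.59/(k−1).
Need P(X < 9.4) = 0.9 with θ tied to k this way. Start at k = 2, θ = 1.59: P(X<9.4) ≈ 0.981.
Too high — lower k to spread out. Iterating converges to k ≈ 1.54.
Then θ = 1.59/(1.54−1) ≈ 2.95.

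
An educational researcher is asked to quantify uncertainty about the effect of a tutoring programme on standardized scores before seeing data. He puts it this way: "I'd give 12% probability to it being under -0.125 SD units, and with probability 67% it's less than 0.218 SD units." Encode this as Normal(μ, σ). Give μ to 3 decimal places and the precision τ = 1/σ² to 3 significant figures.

μ = 0.125, τ = 22.2

For Normal(μ,σ), the p-quantile is μ + z_p·σ. Here z_{0.12} = -1.175, z_{0.67} = 0.4399.
So -0.125 = μ − 1.175σ and 0.218 = μ + 0.4399σ.
Subtracting: σ = (0.218 − -0.125)/(0.4399 − (-1.175)) = 0.212.
Then μ = -0.125 − (-1.175)·0.212 = 0.125.
Precision τ = 1/σ² = 1/0.2124² = 22.2.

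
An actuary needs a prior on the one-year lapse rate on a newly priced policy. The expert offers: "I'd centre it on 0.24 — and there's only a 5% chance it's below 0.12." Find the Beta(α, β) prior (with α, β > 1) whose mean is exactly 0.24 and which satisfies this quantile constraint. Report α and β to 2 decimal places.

α ≈ 6.61, β ≈ 20.94

With mean 0.24 fixed, write α = 0.24s, β = 0.76s where s = α+β.
Need P(θ < 0.12) = 0.05 under Beta(0.24s, 0.76s). Normal approximation: (q−m)/√(m(1−m)/s) ≈ z_{0.05} = -1.64, so s ≈ 0.24·0.76·(-1.64)²/(0.12−0.24)² = 34.3.
At s = 34.3: P(θ<0.12) ≈ 0.032. Adjusting to match 0.05 gives s ≈ 27.56.
So α = 0.24·27.56 ≈ 6.61, β = 0.76·27.56 ≈ 20.94.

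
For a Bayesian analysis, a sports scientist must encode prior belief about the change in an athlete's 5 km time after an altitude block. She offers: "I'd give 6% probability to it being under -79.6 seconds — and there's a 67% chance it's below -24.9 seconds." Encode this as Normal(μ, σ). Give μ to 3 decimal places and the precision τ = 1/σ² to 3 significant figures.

For Normal(μ,σ), the p-quantile is μ + z_p·σ. Here z_{0.06} = -1.555, z_{0.67} = 0.4399.
So -79.6 = μ − 1.555σ and -24.9 = μ + 0.4399σ.
Subtracting: σ = (-24.9 − -79.6)/(0.4399 − (-1.555)) = 27.423.
Then μ = -79.6 − (-1.555)·27.423 = -36.964.
Precision τ = 1/σ² = 1/27.42² = 0.00133.

μ = -36.964, τ = 0.00133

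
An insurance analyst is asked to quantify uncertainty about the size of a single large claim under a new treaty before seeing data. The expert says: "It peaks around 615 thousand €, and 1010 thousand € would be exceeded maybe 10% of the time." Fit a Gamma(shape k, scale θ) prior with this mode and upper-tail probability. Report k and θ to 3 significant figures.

Gamma(k,θ) with k>1 has mode (k−1)θ, so θ = 615/(k−1).
Need P(X < 1010) = 0.9 with θ tied to k this way. Start at k = 2, θ = 615: P(X<1010) ≈ 0.489.
Too low — raise k to concentrate. Iterating converges to k ≈ 8.66.
Then θ = 615/(8.66−1) ≈ 80.3.

k ≈ 8.66, θ ≈ 80.3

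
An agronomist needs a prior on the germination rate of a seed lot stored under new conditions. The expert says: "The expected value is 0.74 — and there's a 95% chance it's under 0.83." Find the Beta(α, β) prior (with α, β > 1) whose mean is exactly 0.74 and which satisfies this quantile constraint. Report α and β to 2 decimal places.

α ≈ 41.96, β ≈ 14.74

With mean 0.74 fixed, write α = 0.74s, β = 0.26s where s = α+β.
Need P(θ < 0.83) = 0.95 under Beta(0.74s, 0.26s). Normal approximation: (q−m)/√(m(1−m)/s) ≈ z_{0.95} = 1.64, so s ≈ 0.74·0.26·(1.64)²/(0.83−0.74)² = 64.3.
At s = 64.3: P(θ<0.83) ≈ 0.961. Adjusting to match 0.95 gives s ≈ 56.70.
So α = 0.74·56.70 ≈ 41.96, β = 0.26·56.70 ≈ 14.74.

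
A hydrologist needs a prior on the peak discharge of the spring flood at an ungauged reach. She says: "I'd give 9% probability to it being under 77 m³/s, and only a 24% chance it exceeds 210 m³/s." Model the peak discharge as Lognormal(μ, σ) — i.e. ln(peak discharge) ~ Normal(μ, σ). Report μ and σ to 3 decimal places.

If T ~ Lognormal(μ,σ) then ln T ~ Normal(μ,σ), so the p-quantile of ln T is μ + z_p·σ.
ln(77) = 4.344 and ln(210) = 5.347; z_{0.09} = -1.341, z_{0.76} = 0.7063.
σ = (5.347 − 4.344)/(0.7063 − (-1.341)) = 0.490.
μ = 4.344 − (-1.341)·0.490 = 5.001.

μ ≈ 5.001, σ ≈ 0.490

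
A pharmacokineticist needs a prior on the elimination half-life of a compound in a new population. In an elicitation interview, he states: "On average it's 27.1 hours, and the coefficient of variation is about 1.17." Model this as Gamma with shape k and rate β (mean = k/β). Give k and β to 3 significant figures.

k ≈ 0.731, β ≈ 0.027

For Gamma(k, rate β): mean = k/β, variance = k/β², so CV = 1/√k.
CV = 1.17, hence k = 1/CV² = 0.731.
Then β = k/mean = 0.731/27.1 = 0.027.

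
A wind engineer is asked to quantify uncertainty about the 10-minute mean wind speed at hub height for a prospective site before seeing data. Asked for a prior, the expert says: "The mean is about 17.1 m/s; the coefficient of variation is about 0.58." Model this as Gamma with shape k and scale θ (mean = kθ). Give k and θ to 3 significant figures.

k ≈ 2.97, θ ≈ 5.75

For Gamma(k, scale θ): mean = kθ, variance = kθ², so CV = 1/√k.
CV = 0.58, hence k = 1/CV² = 2.97.
Then θ = mean/k = 17.1/2.97 = 5.75.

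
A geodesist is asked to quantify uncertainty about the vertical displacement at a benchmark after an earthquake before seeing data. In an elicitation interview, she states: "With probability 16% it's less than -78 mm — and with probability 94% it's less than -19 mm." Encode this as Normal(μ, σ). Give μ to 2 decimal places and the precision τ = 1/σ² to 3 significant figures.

For Normal(μ,σ), the p-quantile is μ + z_p·σ. Here z_{0.16} = -0.9945, z_{0.94} = 1.555.
So -78 = μ − 0.9945σ and -19 = μ + 1.555σ.
Subtracting: σ = (-19 − -78)/(1.555 − (-0.9945)) = 23.14.
Then μ = -78 − (-0.9945)·23.14 = -54.98.
Precision τ = 1/σ² = 1/23.14² = 0.00187.

μ = -54.98, τ = 0.00187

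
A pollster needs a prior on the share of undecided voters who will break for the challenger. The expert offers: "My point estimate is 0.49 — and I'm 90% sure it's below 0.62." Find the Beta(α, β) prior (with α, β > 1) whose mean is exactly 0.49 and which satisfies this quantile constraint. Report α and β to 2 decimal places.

α ≈ 11.77, β ≈ 12.25

With mean 0.49 fixed, write α = 0.49s, β = 0.51s where s = α+β.
Need P(θ < 0.62) = 0.9 under Beta(0.49s, 0.51s). Normal approximation: (q−m)/√(m(1−m)/s) ≈ z_{0.9} = 1.28, so s ≈ 0.49·0.51·(1.28)²/(0.62−0.49)² = 24.3.
At s = 24.3: P(θ<0.62) ≈ 0.901. Adjusting to match 0.9 gives s ≈ 24.02.
So α = 0.49·24.02 ≈ 11.77, β = 0.51·24.02 ≈ 12.25.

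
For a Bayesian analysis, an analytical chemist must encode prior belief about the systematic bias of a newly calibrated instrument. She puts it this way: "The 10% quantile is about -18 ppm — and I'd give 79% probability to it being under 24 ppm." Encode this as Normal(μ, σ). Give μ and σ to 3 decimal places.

For Normal(μ,σ), the p-quantile is μ + z_p·σ. Here z_{0.1} = -1.282, z_{0.79} = 0.8064.
So -18 = μ − 1.282σ and 24 = μ + 0.8064σ.
Subtracting: σ = (24 − -18)/(0.8064 − (-1.282)) = 20.115.
Then μ = -18 − (-1.282)·20.115 = 7.779.

μ = 7.779, σ = 20.115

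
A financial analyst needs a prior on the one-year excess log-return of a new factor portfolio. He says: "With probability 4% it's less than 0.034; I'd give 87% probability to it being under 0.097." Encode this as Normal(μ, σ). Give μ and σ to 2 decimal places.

For Normal(μ,σ), the p-quantile is μ + z_p·σ. Here z_{0.04} = -1.751, z_{0.87} = 1.126.
So 0.034 = μ − 1.751σ and 0.097 = μ + 1.126σ.
Subtracting: σ = (0.097 − 0.034)/(1.126 − (-1.751)) = 0.02.
Then μ = 0.034 − (-1.751)·0.02 = 0.07.

μ = 0.07, σ = 0.02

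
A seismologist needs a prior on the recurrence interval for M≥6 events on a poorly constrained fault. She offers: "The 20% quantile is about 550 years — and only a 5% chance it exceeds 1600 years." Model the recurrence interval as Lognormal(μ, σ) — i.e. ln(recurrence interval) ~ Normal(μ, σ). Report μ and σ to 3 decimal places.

If T ~ Lognormal(μ,σ) then ln T ~ Normal(μ,σ), so the p-quantile of ln T is μ + z_p·σ.
ln(550) = 6.31 and ln(1600) = 7.378; z_{0.2} = -0.8416, z_{0.95} = 1.645.
σ = (7.378 − 6.31)/(1.645 − (-0.8416)) = 0.429.
μ = 6.31 − (-0.8416)·0.429 = 6.671.

μ ≈ 6.671, σ ≈ 0.429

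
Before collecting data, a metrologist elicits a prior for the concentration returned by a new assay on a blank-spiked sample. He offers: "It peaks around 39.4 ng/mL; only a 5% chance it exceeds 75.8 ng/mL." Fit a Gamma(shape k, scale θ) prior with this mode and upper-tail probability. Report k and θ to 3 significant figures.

Gamma(k,θ) with k>1 has mode (k−1)θ, so θ = 39.4/(k−1).
Need P(X < 75.8) = 0.95 with θ tied to k this way. Start at k = 2, θ = 39.4: P(X<75.8) ≈ 0.573.
Too low — raise k to concentrate. Iterating converges to k ≈ 7.49.
Then θ = 39.4/(7.49−1) ≈ 6.07.

k ≈ 7.49, θ ≈ 6.07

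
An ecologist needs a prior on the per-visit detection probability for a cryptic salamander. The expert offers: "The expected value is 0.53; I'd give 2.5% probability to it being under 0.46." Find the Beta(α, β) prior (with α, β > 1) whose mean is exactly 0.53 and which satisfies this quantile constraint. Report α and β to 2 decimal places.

α ≈ 103.61, β ≈ 91.88

With mean 0.53 fixed, write α = 0.53s, β = 0.47s where s = α+β.
Need P(θ < 0.46) = 0.025 under Beta(0.53s, 0.47s). Normal approximation: (q−m)/√(m(1−m)/s) ≈ z_{0.025} = -1.96, so s ≈ 0.53·0.47·(-1.96)²/(0.46−0.53)² = 195.3.
At s = 195.3: P(θ<0.46) ≈ 0.025. Adjusting to match 0.025 gives s ≈ 195.49.
So α = 0.53·195.49 ≈ 103.61, β = 0.47·195.49 ≈ 91.88.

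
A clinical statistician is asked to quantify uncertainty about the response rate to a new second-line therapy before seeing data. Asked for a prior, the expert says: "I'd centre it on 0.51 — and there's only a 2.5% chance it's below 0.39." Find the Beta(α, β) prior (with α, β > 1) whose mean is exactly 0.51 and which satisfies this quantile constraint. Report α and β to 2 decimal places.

α ≈ 33.43, β ≈ 32.12

With mean 0.51 fixed, write α = 0.51s, β = 0.49s where s = α+β.
Need P(θ < 0.39) = 0.025 under Beta(0.51s, 0.49s). Normal approximation: (q−m)/√(m(1−m)/s) ≈ z_{0.025} = -1.96, so s ≈ 0.51·0.49·(-1.96)²/(0.39−0.51)² = 66.7.
At s = 66.7: P(θ<0.39) ≈ 0.024. Adjusting to match 0.025 gives s ≈ 65.54.
So α = 0.51·65.54 ≈ 33.43, β = 0.49·65.54 ≈ 32.12.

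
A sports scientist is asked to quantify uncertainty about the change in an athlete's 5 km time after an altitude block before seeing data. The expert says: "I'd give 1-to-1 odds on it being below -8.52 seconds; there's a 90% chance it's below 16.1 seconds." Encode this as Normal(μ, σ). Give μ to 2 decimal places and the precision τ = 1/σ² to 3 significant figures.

μ = -8.52, τ = 0.00271

The p-quantile of Normal(μ,σ) is μ + z_p·σ, with z_{0.5} = 0 and z_{0.9} = 1.282.
Eliminate σ: μ = (z₂·x₁ − z₁·x₂)/(z₂ − z₁) = (1.282·-8.52 − (0)·16.1)/1.282 = -8.52.
Then σ = (x₂ − x₁)/(z₂ − z₁) = (16.1 − -8.52)/1.282 = 19.21.
Precision τ = 1/σ² = 1/19.21² = 0.00271.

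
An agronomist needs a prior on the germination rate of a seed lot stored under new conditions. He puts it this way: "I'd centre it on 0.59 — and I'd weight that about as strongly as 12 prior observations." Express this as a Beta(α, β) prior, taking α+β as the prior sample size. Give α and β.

α = 7.08, β = 4.92

Under the effective-sample-size interpretation, Beta(α, β) has prior mean α/(α+β) and prior sample size α+β.
So α+β = 12 and α/(α+β) = 0.59, giving α = 0.59·12 = 7.08 and β = 12 − 7.08 = 4.92.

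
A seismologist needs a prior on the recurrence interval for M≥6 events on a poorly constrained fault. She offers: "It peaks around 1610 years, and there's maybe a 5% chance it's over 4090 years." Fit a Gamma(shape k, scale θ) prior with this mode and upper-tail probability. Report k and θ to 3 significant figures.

k ≈ 4.12, θ ≈ 516

Gamma(k,θ) with k>1 has mode (k−1)θ, so θ = 1610/(k−1).
Need P(X < 4090) = 0.95 with θ tied to k this way. Start at k = 2, θ = 1610: P(X<4090) ≈ 0.721.
Too low — raise k to concentrate. Iterating converges to k ≈ 4.12.
Then θ = 1610/(4.12−1) ≈ 516.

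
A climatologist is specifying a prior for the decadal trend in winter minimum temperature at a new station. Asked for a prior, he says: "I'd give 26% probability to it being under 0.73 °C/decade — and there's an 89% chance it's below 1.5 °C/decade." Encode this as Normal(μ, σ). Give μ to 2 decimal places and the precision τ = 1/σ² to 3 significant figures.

The p-quantile of Normal(μ,σ) is μ + z_p·σ, with z_{0.26} = -0.6433 and z_{0.89} = 1.227.
Eliminate σ: μ = (z₂·x₁ − z₁·x₂)/(z₂ − z₁) = (1.227·0.73 − (-0.6433)·1.5)/1.87 = 0.99.
Then σ = (x₂ − x₁)/(z₂ − z₁) = (1.5 − 0.73)/1.87 = 0.41.
Precision τ = 1/σ² = 1/0.4118² = 5.9.

μ = 0.99, τ = 5.9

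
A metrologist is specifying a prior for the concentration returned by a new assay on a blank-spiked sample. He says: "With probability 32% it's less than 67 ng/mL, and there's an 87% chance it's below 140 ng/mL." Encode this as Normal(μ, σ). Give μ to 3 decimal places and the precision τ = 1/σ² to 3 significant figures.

μ = 88.418, τ = 0.000477

For Normal(μ,σ), the p-quantile is μ + z_p·σ. Here z_{0.32} = -0.4677, z_{0.87} = 1.126.
So 67 = μ − 0.4677σ and 140 = μ + 1.126σ.
Subtracting: σ = (140 − 67)/(1.126 − (-0.4677)) = 45.794.
Then μ = 67 − (-0.4677)·45.794 = 88.418.
Precision τ = 1/σ² = 1/45.79² = 0.000477.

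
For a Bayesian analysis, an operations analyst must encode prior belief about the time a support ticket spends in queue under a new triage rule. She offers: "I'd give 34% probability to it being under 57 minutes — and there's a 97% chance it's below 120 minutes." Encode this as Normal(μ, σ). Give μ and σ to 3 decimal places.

For Normal(μ,σ), the p-quantile is μ + z_p·σ. Here z_{0.34} = -0.4125, z_{0.97} = 1.881.
So 57 = μ − 0.4125σ and 120 = μ + 1.881σ.
Subtracting: σ = (120 − 57)/(1.881 − (-0.4125)) = 27.472.
Then μ = 57 − (-0.4125)·27.472 = 68.331.

μ = 68.331, σ = 27.472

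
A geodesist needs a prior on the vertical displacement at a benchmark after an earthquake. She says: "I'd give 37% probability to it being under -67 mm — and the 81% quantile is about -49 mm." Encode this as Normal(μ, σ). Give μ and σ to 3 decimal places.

μ = -62.062, σ = 14.879

The p-quantile of Normal(μ,σ) is μ + z_p·σ, with z_{0.37} = -0.3319 and z_{0.81} = 0.8779.
Eliminate σ: μ = (z₂·x₁ − z₁·x₂)/(z₂ − z₁) = (0.8779·-67 − (-0.3319)·-49)/1.21 = -62.062.
Then σ = (x₂ − x₁)/(z₂ − z₁) = (-49 − -67)/1.21 = 14.879.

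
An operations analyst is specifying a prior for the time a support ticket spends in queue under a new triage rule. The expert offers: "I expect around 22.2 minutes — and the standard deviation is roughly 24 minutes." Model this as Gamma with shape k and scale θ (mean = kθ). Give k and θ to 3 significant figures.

For Gamma(k, scale θ): mean = kθ, variance = kθ², so CV = 1/√k.
CV = SD/mean = 24/22.2 = 1.081, hence k = 1/CV² = 0.856.
Then θ = mean/k = 22.2/0.856 = 25.9.

k ≈ 0.856, θ ≈ 25.9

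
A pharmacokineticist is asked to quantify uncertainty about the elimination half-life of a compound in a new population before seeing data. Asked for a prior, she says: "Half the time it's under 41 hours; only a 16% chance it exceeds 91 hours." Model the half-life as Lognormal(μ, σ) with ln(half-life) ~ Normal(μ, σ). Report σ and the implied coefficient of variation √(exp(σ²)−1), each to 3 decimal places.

σ ≈ 0.802, CV ≈ 0.950

If T ~ Lognormal(μ,σ) then ln T ~ Normal(μ,σ), so the p-quantile of ln T is μ + z_p·σ.
ln(41) = 3.714 and ln(91) = 4.511; z_{0.5} = 0, z_{0.84} = 0.9945.
σ = (4.511 − 3.714)/(0.9945 − (0)) = 0.802.
μ = 3.714 − (0)·0.802 = 3.714.
CV = √(exp(σ²)−1) = √(exp(0.6428)−1) = 0.950.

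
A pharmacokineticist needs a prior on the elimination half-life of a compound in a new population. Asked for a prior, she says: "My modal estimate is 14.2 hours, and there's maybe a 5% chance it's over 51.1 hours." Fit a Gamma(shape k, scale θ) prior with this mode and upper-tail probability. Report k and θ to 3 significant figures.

Gamma(k,θ) with k>1 has mode (k−1)θ, so θ = 14.2/(k−1).
Need P(X < 51.1) = 0.95 with θ tied to k this way. Start at k = 2, θ = 14.2: P(X<51.1) ≈ 0.874.
Too low — raise k to concentrate. Iterating converges to k ≈ 2.57.
Then θ = 14.2/(2.57−1) ≈ 9.06.

k ≈ 2.57, θ ≈ 9.06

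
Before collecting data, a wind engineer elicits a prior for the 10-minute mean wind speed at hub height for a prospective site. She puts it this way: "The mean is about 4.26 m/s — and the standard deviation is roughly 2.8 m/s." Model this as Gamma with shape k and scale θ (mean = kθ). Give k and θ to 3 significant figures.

For Gamma(k, scale θ): mean = kθ, variance = kθ², so CV = 1/√k.
CV = SD/mean = 2.8/4.26 = 0.6573, hence k = 1/CV² = 2.31.
Then θ = mean/k = 4.26/2.31 = 1.84.

k ≈ 2.31, θ ≈ 1.84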